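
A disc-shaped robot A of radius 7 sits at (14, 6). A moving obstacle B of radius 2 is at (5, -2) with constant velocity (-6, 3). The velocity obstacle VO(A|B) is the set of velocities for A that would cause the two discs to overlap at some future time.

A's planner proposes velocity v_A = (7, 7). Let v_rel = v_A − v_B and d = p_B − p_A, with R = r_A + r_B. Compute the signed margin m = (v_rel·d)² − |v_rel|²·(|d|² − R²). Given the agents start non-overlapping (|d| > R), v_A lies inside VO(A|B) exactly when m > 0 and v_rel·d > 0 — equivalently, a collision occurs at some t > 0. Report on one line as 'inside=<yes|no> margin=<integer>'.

d = (-9, -8),  |d|² = 145;  R = 7+2 = 9,  c = 145−9² = 64
v_rel = (13, 4),  |v_rel|² = 185;  v_rel·d = (13)·(-9) + (4)·(-8) = -149
185·t² + 298·t + 64 = 0  ⇒  m = (-149)² − 185·64 = 10361
m = 10361 > 0,  v_rel·d = -149 < 0  ⇒  outside

inside=no margin=10361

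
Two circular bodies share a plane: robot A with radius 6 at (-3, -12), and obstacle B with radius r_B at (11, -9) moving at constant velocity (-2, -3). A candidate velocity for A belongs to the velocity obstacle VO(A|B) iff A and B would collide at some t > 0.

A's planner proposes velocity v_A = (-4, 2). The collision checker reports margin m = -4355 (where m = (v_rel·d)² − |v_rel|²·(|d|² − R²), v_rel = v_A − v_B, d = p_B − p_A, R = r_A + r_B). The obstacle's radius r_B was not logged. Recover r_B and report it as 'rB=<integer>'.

m = -4355
d = (14, 3);  v_rel = (-2, 5),  |v_rel|² = 29
v_rel×d = (-2)·(3) − (5)·(14) = -76
since m = R²·29 − (-76)²:  R² = (5776 + -4355) / 29 = 49
R = √49 = 7  ⇒  r_B = 7 − 6 = 1

rB=1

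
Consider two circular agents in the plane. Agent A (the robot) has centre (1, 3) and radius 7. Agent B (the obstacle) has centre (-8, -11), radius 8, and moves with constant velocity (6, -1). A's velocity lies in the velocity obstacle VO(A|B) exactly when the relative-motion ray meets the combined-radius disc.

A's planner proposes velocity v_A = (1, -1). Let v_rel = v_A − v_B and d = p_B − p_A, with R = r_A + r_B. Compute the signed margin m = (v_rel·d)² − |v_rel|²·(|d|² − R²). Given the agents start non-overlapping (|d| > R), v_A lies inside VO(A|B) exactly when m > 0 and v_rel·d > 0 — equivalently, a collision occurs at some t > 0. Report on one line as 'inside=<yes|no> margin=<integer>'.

d = (-9, -14),  |d|² = 277;  R = 7+8 = 15,  c = 277−15² = 52
v_rel = (-5, 0),  |v_rel|² = 25;  v_rel·d = (-5)·(-9) + (0)·(-14) = 45
25·t² − 90·t + 52 = 0  ⇒  m = 45² − 25·52 = 725
m = 725 > 0,  v_rel·d = 45 > 0  ⇒  inside

inside=yes margin=725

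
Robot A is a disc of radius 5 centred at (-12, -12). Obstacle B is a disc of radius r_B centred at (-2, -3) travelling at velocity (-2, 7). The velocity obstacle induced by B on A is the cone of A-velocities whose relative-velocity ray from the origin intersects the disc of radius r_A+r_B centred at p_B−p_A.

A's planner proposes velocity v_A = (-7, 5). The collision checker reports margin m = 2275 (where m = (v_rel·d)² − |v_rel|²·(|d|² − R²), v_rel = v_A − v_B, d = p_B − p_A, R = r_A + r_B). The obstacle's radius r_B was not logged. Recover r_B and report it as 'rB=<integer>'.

m = 2275
d = (10, 9);  v_rel = (-5, -2),  |v_rel|² = 29
v_rel×d = (-5)·(9) − (-2)·(10) = -25
since m = R²·29 − (-25)²:  R² = (625 + 2275) / 29 = 100
R = √100 = 10  ⇒  r_B = 10 − 5 = 5

rB=5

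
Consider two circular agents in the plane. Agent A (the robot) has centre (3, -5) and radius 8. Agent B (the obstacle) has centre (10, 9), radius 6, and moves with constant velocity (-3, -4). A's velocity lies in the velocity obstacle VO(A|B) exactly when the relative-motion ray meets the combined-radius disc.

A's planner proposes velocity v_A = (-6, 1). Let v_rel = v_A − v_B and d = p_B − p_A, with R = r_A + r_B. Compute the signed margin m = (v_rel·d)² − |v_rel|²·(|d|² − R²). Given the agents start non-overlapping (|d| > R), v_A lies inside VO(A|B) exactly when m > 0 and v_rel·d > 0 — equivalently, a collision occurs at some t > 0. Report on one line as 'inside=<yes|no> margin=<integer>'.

d = (7, 14),  |d|² = 245;  R = 8+6 = 14,  c = 245−14² = 49
v_rel = (-3, 5),  |v_rel|² = 34;  v_rel·d = (-3)·(7) + (5)·(14) = 49
34·t² − 98·t + 49 = 0  ⇒  m = 49² − 34·49 = 735
m = 735 > 0,  v_rel·d = 49 > 0  ⇒  inside

inside=yes margin=735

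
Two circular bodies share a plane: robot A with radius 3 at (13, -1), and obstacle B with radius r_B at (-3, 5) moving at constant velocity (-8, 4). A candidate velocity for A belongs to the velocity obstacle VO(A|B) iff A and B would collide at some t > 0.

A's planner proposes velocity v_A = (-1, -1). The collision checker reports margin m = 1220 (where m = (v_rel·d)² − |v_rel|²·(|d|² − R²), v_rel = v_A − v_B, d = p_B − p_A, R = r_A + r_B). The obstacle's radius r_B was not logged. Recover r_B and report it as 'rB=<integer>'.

m = 1220
d = (-16, 6);  v_rel = (7, -5),  |v_rel|² = 74
v_rel×d = (7)·(6) − (-5)·(-16) = -38
since m = R²·74 − (-38)²:  R² = (1444 + 1220) / 74 = 36
R = √36 = 6  ⇒  r_B = 6 − 3 = 3

rB=3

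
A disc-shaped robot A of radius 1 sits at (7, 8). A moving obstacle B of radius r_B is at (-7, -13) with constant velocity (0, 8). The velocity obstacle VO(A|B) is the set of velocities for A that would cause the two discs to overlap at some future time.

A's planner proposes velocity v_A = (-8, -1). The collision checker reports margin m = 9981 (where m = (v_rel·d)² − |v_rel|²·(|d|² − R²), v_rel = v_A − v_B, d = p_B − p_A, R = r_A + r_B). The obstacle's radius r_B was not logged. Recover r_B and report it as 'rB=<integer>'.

m = 9981
d = (-14, -21);  v_rel = (-8, -9),  |v_rel|² = 145
v_rel×d = (-8)·(-21) − (-9)·(-14) = 42
since m = R²·145 − 42²:  R² = (1764 + 9981) / 145 = 81
R = √81 = 9  ⇒  r_B = 9 − 1 = 8

rB=8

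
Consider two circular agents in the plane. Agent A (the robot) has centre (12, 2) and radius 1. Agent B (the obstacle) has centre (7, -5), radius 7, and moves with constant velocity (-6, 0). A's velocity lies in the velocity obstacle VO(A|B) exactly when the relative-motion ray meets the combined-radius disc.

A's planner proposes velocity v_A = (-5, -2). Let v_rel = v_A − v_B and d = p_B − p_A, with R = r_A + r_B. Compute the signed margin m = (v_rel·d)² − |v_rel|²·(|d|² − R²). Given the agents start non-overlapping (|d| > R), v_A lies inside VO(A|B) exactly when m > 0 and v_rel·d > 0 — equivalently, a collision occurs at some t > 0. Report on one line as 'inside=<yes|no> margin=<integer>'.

d = (-5, -7),  |d|² = 74;  R = 1+7 = 8,  c = 74−8² = 10
v_rel = (1, -2),  |v_rel|² = 5;  v_rel·d = (1)·(-5) + (-2)·(-7) = 9
5·t² − 18·t + 10 = 0  ⇒  m = 9² − 5·10 = 31
m = 31 > 0,  v_rel·d = 9 > 0  ⇒  inside

inside=yes margin=31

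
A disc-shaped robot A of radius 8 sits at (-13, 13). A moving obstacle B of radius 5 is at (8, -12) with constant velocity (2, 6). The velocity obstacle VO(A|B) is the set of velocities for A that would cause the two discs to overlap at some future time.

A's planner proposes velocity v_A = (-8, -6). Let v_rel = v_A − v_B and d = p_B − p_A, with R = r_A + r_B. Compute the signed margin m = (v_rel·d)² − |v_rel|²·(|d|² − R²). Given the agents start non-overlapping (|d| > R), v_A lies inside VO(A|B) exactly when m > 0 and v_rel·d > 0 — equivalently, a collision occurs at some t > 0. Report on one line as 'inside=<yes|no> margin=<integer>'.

d = (21, -25),  |d|² = 1066;  R = 8+5 = 13,  c = 1066−13² = 897
v_rel = (-10, -12),  |v_rel|² = 244;  v_rel·d = (-10)·(21) + (-12)·(-25) = 90
244·t² − 180·t + 897 = 0  ⇒  m = 90² − 244·897 = -210768
m = -210768 < 0,  v_rel·d = 90 > 0  ⇒  outside

inside=no margin=-210768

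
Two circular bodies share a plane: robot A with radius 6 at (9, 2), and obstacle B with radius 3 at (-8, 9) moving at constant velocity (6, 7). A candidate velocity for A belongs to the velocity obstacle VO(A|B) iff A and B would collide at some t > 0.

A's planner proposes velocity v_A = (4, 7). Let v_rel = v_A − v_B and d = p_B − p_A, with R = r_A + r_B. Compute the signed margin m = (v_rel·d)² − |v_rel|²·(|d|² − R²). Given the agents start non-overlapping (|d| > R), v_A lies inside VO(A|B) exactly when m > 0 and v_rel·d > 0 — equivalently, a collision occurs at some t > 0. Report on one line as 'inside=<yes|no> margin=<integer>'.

d = (-17, 7),  |d|² = 338;  R = 6+3 = 9,  c = 338−9² = 257
v_rel = (-2, 0),  |v_rel|² = 4;  v_rel·d = (-2)·(-17) + (0)·(7) = 34
4·t² − 68·t + 257 = 0  ⇒  m = 34² − 4·257 = 128
m = 128 > 0,  v_rel·d = 34 > 0  ⇒  inside

inside=yes margin=128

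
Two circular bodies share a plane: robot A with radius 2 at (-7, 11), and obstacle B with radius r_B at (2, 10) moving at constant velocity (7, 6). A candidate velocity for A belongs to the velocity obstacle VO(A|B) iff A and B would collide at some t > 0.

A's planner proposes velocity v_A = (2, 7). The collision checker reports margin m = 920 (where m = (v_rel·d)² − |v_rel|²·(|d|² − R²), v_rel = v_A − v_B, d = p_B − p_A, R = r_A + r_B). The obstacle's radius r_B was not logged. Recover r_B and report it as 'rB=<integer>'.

m = 920
d = (9, -1);  v_rel = (-5, 1),  |v_rel|² = 26
v_rel×d = (-5)·(-1) − (1)·(9) = -4
since m = R²·26 − (-4)²:  R² = (16 + 920) / 26 = 36
R = √36 = 6  ⇒  r_B = 6 − 2 = 4

rB=4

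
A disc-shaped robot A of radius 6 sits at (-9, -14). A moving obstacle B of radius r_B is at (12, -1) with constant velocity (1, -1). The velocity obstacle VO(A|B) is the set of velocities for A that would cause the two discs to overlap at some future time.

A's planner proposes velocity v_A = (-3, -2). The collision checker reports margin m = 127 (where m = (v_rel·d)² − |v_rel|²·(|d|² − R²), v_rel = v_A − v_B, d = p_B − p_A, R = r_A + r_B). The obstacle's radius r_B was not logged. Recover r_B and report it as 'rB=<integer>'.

m = 127
d = (21, 13);  v_rel = (-4, -1),  |v_rel|² = 17
v_rel×d = (-4)·(13) − (-1)·(21) = -31
since m = R²·17 − (-31)²:  R² = (961 + 127) / 17 = 64
R = √64 = 8  ⇒  r_B = 8 − 6 = 2

rB=2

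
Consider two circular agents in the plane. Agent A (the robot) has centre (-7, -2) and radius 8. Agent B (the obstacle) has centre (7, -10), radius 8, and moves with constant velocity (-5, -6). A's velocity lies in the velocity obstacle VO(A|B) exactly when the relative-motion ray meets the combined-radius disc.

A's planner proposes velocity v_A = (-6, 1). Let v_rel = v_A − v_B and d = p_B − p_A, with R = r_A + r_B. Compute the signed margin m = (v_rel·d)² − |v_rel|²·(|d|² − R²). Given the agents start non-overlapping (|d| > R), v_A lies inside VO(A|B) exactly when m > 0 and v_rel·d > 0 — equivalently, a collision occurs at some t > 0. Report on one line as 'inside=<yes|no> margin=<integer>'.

d = (14, -8),  |d|² = 260;  R = 8+8 = 16,  c = 260−16² = 4
v_rel = (-1, 7),  |v_rel|² = 50;  v_rel·d = (-1)·(14) + (7)·(-8) = -70
50·t² + 140·t + 4 = 0  ⇒  m = (-70)² − 50·4 = 4700
m = 4700 > 0,  v_rel·d = -70 < 0  ⇒  outside

inside=no margin=4700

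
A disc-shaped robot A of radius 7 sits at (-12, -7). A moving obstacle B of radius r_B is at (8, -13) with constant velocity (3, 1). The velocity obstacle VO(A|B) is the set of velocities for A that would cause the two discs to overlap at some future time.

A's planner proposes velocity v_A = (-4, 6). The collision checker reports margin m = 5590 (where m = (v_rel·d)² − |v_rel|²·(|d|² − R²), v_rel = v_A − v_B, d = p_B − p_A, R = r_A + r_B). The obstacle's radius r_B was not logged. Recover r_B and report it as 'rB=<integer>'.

m = 5590
d = (20, -6);  v_rel = (-7, 5),  |v_rel|² = 74
v_rel×d = (-7)·(-6) − (5)·(20) = -58
since m = R²·74 − (-58)²:  R² = (3364 + 5590) / 74 = 121
R = √121 = 11  ⇒  r_B = 11 − 7 = 4

rB=4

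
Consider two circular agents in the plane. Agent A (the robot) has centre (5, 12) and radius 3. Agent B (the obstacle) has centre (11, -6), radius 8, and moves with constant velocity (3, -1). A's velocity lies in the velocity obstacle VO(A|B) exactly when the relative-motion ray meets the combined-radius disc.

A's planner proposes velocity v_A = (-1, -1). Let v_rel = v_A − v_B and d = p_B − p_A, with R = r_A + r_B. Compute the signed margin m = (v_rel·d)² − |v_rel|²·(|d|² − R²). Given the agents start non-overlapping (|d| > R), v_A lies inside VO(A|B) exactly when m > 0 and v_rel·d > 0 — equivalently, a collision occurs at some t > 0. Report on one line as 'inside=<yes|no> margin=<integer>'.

d = (6, -18),  |d|² = 360;  R = 3+8 = 11,  c = 360−11² = 239
v_rel = (-4, 0),  |v_rel|² = 16;  v_rel·d = (-4)·(6) + (0)·(-18) = -24
16·t² + 48·t + 239 = 0  ⇒  m = (-24)² − 16·239 = -3248
m = -3248 < 0,  v_rel·d = -24 < 0  ⇒  outside

inside=no margin=-3248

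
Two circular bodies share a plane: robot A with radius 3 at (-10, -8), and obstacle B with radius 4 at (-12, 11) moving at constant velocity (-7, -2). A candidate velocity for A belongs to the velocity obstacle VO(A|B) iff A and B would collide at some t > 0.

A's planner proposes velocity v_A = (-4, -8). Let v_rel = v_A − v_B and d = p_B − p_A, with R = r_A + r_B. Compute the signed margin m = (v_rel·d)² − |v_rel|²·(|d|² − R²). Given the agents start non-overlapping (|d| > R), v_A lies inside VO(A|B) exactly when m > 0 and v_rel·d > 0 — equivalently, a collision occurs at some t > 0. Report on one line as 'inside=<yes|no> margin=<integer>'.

d = (-2, 19),  |d|² = 365;  R = 3+4 = 7,  c = 365−7² = 316
v_rel = (3, -6),  |v_rel|² = 45;  v_rel·d = (3)·(-2) + (-6)·(19) = -120
45·t² + 240·t + 316 = 0  ⇒  m = (-120)² − 45·316 = 180
m = 180 > 0,  v_rel·d = -120 < 0  ⇒  outside

inside=no margin=180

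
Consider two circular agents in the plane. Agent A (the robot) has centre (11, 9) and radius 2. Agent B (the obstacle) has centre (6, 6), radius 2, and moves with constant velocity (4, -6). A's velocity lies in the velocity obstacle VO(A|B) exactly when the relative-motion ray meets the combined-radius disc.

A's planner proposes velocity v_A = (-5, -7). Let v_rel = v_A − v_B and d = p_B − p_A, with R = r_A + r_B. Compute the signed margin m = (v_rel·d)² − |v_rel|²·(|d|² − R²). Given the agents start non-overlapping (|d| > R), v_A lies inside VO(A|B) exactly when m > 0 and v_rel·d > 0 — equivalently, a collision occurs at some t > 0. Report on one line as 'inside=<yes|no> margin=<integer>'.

d = (-5, -3),  |d|² = 34;  R = 2+2 = 4,  c = 34−4² = 18
v_rel = (-9, -1),  |v_rel|² = 82;  v_rel·d = (-9)·(-5) + (-1)·(-3) = 48
82·t² − 96·t + 18 = 0  ⇒  m = 48² − 82·18 = 828
m = 828 > 0,  v_rel·d = 48 > 0  ⇒  inside

inside=yes margin=828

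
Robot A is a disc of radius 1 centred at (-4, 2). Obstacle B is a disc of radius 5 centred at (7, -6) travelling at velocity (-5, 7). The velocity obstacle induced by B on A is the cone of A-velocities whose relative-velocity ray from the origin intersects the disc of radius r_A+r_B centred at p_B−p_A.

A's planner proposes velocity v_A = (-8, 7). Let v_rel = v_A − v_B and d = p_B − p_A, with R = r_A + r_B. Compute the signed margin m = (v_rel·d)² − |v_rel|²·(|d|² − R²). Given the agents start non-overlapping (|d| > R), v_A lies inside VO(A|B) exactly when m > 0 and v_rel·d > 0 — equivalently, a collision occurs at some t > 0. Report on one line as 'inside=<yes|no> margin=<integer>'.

d = (11, -8),  |d|² = 185;  R = 1+5 = 6,  c = 185−6² = 149
v_rel = (-3, 0),  |v_rel|² = 9;  v_rel·d = (-3)·(11) + (0)·(-8) = -33
9·t² + 66·t + 149 = 0  ⇒  m = (-33)² − 9·149 = -252
m = -252 < 0,  v_rel·d = -33 < 0  ⇒  outside

inside=no margin=-252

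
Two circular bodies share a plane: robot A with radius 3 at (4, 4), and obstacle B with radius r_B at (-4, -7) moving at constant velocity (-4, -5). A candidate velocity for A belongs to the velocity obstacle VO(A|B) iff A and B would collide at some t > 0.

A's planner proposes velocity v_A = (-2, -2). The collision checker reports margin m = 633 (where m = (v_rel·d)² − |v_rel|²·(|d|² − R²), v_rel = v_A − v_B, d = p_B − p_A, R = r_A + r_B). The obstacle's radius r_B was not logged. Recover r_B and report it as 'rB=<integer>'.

m = 633
d = (-8, -11);  v_rel = (2, 3),  |v_rel|² = 13
v_rel×d = (2)·(-11) − (3)·(-8) = 2
since m = R²·13 − 2²:  R² = (4 + 633) / 13 = 49
R = √49 = 7  ⇒  r_B = 7 − 3 = 4

rB=4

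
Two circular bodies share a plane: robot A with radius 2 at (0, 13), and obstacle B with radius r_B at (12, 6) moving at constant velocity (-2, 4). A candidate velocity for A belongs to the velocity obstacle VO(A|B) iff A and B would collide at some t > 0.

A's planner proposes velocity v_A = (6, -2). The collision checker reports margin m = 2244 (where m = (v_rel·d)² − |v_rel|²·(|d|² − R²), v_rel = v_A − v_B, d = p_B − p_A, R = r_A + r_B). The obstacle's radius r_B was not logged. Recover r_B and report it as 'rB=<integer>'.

m = 2244
d = (12, -7);  v_rel = (8, -6),  |v_rel|² = 100
v_rel×d = (8)·(-7) − (-6)·(12) = 16
since m = R²·100 − 16²:  R² = (256 + 2244) / 100 = 25
R = √25 = 5  ⇒  r_B = 5 − 2 = 3

rB=3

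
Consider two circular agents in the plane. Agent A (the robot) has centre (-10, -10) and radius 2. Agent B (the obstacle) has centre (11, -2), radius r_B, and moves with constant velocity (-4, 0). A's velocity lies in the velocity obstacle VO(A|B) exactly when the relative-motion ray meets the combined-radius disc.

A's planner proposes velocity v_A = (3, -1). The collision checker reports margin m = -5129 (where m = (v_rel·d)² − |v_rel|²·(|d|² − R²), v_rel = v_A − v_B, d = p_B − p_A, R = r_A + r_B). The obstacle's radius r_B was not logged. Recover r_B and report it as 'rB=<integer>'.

m = -5129
d = (21, 8);  v_rel = (7, -1),  |v_rel|² = 50
v_rel×d = (7)·(8) − (-1)·(21) = 77
since m = R²·50 − 77²:  R² = (5929 + -5129) / 50 = 16
R = √16 = 4  ⇒  r_B = 4 − 2 = 2

rB=2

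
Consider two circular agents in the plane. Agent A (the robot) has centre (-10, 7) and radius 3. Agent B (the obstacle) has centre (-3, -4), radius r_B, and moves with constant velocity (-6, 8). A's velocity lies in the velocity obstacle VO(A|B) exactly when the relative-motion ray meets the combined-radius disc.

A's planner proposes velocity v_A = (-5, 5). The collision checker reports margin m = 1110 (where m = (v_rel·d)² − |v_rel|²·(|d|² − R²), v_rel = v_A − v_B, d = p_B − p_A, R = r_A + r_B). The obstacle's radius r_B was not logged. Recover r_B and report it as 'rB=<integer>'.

m = 1110
d = (7, -11);  v_rel = (1, -3),  |v_rel|² = 10
v_rel×d = (1)·(-11) − (-3)·(7) = 10
since m = R²·10 − 10²:  R² = (100 + 1110) / 10 = 121
R = √121 = 11  ⇒  r_B = 11 − 3 = 8

rB=8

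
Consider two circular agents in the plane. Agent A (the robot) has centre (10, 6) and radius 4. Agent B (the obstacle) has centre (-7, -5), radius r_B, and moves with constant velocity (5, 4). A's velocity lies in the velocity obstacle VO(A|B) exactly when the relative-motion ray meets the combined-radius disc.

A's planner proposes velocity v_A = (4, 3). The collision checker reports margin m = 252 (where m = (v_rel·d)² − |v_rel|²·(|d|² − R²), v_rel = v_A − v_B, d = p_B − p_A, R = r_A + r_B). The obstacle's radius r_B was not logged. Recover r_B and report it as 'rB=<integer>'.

m = 252
d = (-17, -11);  v_rel = (-1, -1),  |v_rel|² = 2
v_rel×d = (-1)·(-11) − (-1)·(-17) = -6
since m = R²·2 − (-6)²:  R² = (36 + 252) / 2 = 144
R = √144 = 12  ⇒  r_B = 12 − 4 = 8

rB=8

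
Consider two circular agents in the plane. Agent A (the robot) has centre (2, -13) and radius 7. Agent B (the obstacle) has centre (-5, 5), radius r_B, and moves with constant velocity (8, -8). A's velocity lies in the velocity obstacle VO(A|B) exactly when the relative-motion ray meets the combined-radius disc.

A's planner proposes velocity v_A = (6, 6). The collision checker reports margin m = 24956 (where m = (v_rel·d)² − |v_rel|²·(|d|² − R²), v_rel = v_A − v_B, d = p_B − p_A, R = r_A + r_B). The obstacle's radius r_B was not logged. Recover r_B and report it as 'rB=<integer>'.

m = 24956
d = (-7, 18);  v_rel = (-2, 14),  |v_rel|² = 200
v_rel×d = (-2)·(18) − (14)·(-7) = 62
since m = R²·200 − 62²:  R² = (3844 + 24956) / 200 = 144
R = √144 = 12  ⇒  r_B = 12 − 7 = 5

rB=5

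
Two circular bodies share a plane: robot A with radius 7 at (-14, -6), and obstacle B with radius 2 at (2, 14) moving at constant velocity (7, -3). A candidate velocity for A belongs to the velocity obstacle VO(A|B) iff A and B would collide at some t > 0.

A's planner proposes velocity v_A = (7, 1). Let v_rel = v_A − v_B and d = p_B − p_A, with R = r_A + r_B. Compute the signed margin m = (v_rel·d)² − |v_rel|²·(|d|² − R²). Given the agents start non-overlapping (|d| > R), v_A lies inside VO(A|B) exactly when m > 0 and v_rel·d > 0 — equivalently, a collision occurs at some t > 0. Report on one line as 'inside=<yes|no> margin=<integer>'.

d = (16, 20),  |d|² = 656;  R = 7+2 = 9,  c = 656−9² = 575
v_rel = (0, 4),  |v_rel|² = 16;  v_rel·d = (0)·(16) + (4)·(20) = 80
16·t² − 160·t + 575 = 0  ⇒  m = 80² − 16·575 = -2800
m = -2800 < 0,  v_rel·d = 80 > 0  ⇒  outside

inside=no margin=-2800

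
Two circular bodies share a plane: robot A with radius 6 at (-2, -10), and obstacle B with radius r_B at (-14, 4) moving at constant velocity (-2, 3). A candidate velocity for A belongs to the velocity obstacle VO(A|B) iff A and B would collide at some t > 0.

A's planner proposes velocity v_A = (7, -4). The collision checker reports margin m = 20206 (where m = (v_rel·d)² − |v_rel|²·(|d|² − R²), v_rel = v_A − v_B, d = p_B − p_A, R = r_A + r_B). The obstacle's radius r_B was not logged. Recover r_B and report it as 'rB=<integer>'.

m = 20206
d = (-12, 14);  v_rel = (9, -7),  |v_rel|² = 130
v_rel×d = (9)·(14) − (-7)·(-12) = 42
since m = R²·130 − 42²:  R² = (1764 + 20206) / 130 = 169
R = √169 = 13  ⇒  r_B = 13 − 6 = 7

rB=7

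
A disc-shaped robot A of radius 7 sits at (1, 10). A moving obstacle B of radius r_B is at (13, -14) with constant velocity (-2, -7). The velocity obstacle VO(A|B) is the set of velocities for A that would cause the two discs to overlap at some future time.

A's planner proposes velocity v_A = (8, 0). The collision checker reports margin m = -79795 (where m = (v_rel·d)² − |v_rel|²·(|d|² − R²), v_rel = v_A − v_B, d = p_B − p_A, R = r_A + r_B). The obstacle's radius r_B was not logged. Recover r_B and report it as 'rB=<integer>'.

m = -79795
d = (12, -24);  v_rel = (10, 7),  |v_rel|² = 149
v_rel×d = (10)·(-24) − (7)·(12) = -324
since m = R²·149 − (-324)²:  R² = (104976 + -79795) / 149 = 169
R = √169 = 13  ⇒  r_B = 13 − 7 = 6

rB=6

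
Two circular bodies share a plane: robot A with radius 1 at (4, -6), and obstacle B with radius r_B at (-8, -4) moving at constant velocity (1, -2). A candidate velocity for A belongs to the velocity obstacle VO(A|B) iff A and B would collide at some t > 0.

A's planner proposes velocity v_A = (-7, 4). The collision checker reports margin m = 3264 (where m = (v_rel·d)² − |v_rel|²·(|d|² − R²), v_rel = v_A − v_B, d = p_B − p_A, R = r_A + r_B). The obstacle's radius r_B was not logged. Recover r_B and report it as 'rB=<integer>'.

m = 3264
d = (-12, 2);  v_rel = (-8, 6),  |v_rel|² = 100
v_rel×d = (-8)·(2) − (6)·(-12) = 56
since m = R²·100 − 56²:  R² = (3136 + 3264) / 100 = 64
R = √64 = 8  ⇒  r_B = 8 − 1 = 7

rB=7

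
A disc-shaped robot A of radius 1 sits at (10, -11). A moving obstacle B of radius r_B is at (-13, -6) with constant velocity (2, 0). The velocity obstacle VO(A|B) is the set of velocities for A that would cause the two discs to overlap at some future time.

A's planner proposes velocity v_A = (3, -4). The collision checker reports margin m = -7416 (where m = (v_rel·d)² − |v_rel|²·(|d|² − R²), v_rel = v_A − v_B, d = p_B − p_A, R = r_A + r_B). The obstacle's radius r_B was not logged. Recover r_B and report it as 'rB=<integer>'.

m = -7416
d = (-23, 5);  v_rel = (1, -4),  |v_rel|² = 17
v_rel×d = (1)·(5) − (-4)·(-23) = -87
since m = R²·17 − (-87)²:  R² = (7569 + -7416) / 17 = 9
R = √9 = 3  ⇒  r_B = 3 − 1 = 2

rB=2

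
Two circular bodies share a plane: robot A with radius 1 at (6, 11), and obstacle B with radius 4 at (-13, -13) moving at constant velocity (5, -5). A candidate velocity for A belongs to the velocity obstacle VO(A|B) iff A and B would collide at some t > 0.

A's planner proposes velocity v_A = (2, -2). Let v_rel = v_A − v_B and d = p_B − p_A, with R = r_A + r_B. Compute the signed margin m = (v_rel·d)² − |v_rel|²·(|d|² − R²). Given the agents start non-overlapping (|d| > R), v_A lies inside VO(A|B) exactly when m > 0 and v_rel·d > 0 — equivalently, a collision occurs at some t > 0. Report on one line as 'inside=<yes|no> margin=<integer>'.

d = (-19, -24),  |d|² = 937;  R = 1+4 = 5,  c = 937−5² = 912
v_rel = (-3, 3),  |v_rel|² = 18;  v_rel·d = (-3)·(-19) + (3)·(-24) = -15
18·t² + 30·t + 912 = 0  ⇒  m = (-15)² − 18·912 = -16191
m = -16191 < 0,  v_rel·d = -15 < 0  ⇒  outside

inside=no margin=-16191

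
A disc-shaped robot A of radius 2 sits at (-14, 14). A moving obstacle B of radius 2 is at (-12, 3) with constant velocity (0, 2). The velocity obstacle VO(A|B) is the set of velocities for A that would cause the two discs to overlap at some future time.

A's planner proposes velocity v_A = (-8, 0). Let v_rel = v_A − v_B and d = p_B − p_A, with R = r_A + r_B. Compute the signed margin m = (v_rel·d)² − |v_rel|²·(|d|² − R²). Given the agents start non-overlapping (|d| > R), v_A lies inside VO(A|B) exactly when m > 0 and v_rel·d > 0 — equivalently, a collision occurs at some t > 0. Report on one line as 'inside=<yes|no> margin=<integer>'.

d = (2, -11),  |d|² = 125;  R = 2+2 = 4,  c = 125−4² = 109
v_rel = (-8, -2),  |v_rel|² = 68;  v_rel·d = (-8)·(2) + (-2)·(-11) = 6
68·t² − 12·t + 109 = 0  ⇒  m = 6² − 68·109 = -7376
m = -7376 < 0,  v_rel·d = 6 > 0  ⇒  outside

inside=no margin=-7376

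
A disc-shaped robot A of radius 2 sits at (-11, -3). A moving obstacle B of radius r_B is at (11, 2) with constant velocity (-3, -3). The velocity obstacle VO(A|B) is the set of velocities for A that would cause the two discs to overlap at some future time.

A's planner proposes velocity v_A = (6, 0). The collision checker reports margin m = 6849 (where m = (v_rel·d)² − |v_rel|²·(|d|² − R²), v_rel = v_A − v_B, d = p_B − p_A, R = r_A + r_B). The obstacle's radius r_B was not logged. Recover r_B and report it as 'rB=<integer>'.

m = 6849
d = (22, 5);  v_rel = (9, 3),  |v_rel|² = 90
v_rel×d = (9)·(5) − (3)·(22) = -21
since m = R²·90 − (-21)²:  R² = (441 + 6849) / 90 = 81
R = √81 = 9  ⇒  r_B = 9 − 2 = 7

rB=7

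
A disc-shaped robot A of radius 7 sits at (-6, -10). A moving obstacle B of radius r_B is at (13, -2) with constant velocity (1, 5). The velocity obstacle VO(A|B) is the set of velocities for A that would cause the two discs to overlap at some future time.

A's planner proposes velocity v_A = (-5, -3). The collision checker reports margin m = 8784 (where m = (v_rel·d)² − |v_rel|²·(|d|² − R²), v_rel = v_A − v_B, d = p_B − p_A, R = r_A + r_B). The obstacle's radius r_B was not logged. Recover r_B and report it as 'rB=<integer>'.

m = 8784
d = (19, 8);  v_rel = (-6, -8),  |v_rel|² = 100
v_rel×d = (-6)·(8) − (-8)·(19) = 104
since m = R²·100 − 104²:  R² = (10816 + 8784) / 100 = 196
R = √196 = 14  ⇒  r_B = 14 − 7 = 7

rB=7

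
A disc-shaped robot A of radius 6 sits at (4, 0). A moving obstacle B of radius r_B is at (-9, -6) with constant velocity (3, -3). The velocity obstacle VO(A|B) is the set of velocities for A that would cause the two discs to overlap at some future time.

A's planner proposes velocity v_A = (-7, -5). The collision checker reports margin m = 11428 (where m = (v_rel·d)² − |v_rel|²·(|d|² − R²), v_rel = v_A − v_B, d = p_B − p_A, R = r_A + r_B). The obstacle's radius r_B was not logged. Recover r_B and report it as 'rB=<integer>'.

m = 11428
d = (-13, -6);  v_rel = (-10, -2),  |v_rel|² = 104
v_rel×d = (-10)·(-6) − (-2)·(-13) = 34
since m = R²·104 − 34²:  R² = (1156 + 11428) / 104 = 121
R = √121 = 11  ⇒  r_B = 11 − 6 = 5

rB=5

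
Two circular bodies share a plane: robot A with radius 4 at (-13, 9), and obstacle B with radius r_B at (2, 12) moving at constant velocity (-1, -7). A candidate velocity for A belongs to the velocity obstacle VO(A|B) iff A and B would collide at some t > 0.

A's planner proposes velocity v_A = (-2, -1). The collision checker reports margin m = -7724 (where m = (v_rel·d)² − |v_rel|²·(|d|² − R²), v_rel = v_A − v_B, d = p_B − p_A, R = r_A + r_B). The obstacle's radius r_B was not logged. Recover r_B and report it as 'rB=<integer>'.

m = -7724
d = (15, 3);  v_rel = (-1, 6),  |v_rel|² = 37
v_rel×d = (-1)·(3) − (6)·(15) = -93
since m = R²·37 − (-93)²:  R² = (8649 + -7724) / 37 = 25
R = √25 = 5  ⇒  r_B = 5 − 4 = 1

rB=1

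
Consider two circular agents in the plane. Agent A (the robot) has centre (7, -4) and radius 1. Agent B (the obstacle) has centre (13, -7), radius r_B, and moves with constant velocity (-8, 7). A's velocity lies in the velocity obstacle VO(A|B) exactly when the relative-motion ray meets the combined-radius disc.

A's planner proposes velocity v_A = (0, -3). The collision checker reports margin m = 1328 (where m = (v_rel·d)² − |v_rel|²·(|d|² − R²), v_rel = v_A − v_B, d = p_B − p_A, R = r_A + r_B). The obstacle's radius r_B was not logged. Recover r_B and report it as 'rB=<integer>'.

m = 1328
d = (6, -3);  v_rel = (8, -10),  |v_rel|² = 164
v_rel×d = (8)·(-3) − (-10)·(6) = 36
since m = R²·164 − 36²:  R² = (1296 + 1328) / 164 = 16
R = √16 = 4  ⇒  r_B = 4 − 1 = 3

rB=3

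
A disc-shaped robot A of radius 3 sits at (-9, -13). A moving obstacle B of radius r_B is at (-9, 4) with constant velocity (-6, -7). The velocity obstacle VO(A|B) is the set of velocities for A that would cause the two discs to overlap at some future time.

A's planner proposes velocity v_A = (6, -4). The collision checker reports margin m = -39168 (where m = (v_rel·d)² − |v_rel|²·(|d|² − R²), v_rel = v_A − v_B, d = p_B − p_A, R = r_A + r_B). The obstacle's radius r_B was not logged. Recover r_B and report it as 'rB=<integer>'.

m = -39168
d = (0, 17);  v_rel = (12, 3),  |v_rel|² = 153
v_rel×d = (12)·(17) − (3)·(0) = 204
since m = R²·153 − 204²:  R² = (41616 + -39168) / 153 = 16
R = √16 = 4  ⇒  r_B = 4 − 3 = 1

rB=1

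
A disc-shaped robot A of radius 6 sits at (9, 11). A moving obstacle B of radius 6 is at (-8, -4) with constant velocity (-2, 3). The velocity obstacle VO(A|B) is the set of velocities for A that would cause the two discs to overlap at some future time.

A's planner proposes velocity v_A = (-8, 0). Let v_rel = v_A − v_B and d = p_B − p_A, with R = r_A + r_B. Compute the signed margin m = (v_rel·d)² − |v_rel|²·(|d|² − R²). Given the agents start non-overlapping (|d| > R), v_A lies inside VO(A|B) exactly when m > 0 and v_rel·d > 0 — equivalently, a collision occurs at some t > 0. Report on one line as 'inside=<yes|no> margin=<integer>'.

d = (-17, -15),  |d|² = 514;  R = 6+6 = 12,  c = 514−12² = 370
v_rel = (-6, -3),  |v_rel|² = 45;  v_rel·d = (-6)·(-17) + (-3)·(-15) = 147
45·t² − 294·t + 370 = 0  ⇒  m = 147² − 45·370 = 4959
m = 4959 > 0,  v_rel·d = 147 > 0  ⇒  inside

inside=yes margin=4959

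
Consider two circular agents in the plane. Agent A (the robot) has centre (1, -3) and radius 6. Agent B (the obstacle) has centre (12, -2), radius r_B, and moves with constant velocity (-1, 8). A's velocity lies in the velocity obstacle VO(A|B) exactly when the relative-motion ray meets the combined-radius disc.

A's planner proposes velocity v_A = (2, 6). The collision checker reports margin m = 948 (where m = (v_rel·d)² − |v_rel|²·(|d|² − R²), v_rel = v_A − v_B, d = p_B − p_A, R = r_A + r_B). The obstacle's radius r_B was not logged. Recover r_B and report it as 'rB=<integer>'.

m = 948
d = (11, 1);  v_rel = (3, -2),  |v_rel|² = 13
v_rel×d = (3)·(1) − (-2)·(11) = 25
since m = R²·13 − 25²:  R² = (625 + 948) / 13 = 121
R = √121 = 11  ⇒  r_B = 11 − 6 = 5

rB=5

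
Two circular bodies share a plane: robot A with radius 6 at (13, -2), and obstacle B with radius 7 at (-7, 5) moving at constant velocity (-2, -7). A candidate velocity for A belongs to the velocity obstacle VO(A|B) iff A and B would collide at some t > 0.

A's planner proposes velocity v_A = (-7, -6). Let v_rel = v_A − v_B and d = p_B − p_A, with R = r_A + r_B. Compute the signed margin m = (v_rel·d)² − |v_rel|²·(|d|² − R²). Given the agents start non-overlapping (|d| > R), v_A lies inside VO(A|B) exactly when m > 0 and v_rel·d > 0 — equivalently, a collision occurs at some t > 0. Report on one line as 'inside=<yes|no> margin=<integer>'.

d = (-20, 7),  |d|² = 449;  R = 6+7 = 13,  c = 449−13² = 280
v_rel = (-5, 1),  |v_rel|² = 26;  v_rel·d = (-5)·(-20) + (1)·(7) = 107
26·t² − 214·t + 280 = 0  ⇒  m = 107² − 26·280 = 4169
m = 4169 > 0,  v_rel·d = 107 > 0  ⇒  inside

inside=yes margin=4169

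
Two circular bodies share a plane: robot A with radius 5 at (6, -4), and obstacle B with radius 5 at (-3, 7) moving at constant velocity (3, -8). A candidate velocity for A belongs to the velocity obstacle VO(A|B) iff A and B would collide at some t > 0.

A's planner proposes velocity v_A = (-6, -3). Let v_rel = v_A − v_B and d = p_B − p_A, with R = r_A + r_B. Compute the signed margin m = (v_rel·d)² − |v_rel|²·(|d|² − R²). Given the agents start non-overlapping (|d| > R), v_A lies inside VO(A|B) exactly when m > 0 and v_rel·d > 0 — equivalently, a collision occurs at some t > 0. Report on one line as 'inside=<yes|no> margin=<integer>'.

d = (-9, 11),  |d|² = 202;  R = 5+5 = 10,  c = 202−10² = 102
v_rel = (-9, 5),  |v_rel|² = 106;  v_rel·d = (-9)·(-9) + (5)·(11) = 136
106·t² − 272·t + 102 = 0  ⇒  m = 136² − 106·102 = 7684
m = 7684 > 0,  v_rel·d = 136 > 0  ⇒  inside

inside=yes margin=7684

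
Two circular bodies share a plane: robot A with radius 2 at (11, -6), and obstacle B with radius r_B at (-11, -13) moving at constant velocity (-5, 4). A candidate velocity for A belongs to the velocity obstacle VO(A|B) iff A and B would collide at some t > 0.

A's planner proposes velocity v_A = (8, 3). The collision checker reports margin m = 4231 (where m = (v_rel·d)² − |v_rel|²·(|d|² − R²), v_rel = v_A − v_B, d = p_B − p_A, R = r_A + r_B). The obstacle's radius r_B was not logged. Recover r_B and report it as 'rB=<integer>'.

m = 4231
d = (-22, -7);  v_rel = (13, -1),  |v_rel|² = 170
v_rel×d = (13)·(-7) − (-1)·(-22) = -113
since m = R²·170 − (-113)²:  R² = (12769 + 4231) / 170 = 100
R = √100 = 10  ⇒  r_B = 10 − 2 = 8

rB=8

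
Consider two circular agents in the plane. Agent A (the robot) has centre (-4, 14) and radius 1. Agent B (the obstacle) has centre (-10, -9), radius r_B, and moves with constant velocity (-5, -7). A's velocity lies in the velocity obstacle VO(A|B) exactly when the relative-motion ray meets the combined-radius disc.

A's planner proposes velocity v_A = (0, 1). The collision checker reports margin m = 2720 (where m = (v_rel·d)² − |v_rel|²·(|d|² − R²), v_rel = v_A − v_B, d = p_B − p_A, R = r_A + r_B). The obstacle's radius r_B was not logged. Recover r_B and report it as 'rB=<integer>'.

m = 2720
d = (-6, -23);  v_rel = (5, 8),  |v_rel|² = 89
v_rel×d = (5)·(-23) − (8)·(-6) = -67
since m = R²·89 − (-67)²:  R² = (4489 + 2720) / 89 = 81
R = √81 = 9  ⇒  r_B = 9 − 1 = 8

rB=8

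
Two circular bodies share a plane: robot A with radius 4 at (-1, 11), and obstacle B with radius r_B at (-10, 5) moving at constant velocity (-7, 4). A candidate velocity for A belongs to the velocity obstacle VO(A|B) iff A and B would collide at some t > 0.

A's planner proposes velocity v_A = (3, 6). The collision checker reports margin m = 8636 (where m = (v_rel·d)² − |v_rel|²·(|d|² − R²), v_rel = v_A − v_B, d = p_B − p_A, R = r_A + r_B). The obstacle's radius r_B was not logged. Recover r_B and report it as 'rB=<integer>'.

m = 8636
d = (-9, -6);  v_rel = (10, 2),  |v_rel|² = 104
v_rel×d = (10)·(-6) − (2)·(-9) = -42
since m = R²·104 − (-42)²:  R² = (1764 + 8636) / 104 = 100
R = √100 = 10  ⇒  r_B = 10 − 4 = 6

rB=6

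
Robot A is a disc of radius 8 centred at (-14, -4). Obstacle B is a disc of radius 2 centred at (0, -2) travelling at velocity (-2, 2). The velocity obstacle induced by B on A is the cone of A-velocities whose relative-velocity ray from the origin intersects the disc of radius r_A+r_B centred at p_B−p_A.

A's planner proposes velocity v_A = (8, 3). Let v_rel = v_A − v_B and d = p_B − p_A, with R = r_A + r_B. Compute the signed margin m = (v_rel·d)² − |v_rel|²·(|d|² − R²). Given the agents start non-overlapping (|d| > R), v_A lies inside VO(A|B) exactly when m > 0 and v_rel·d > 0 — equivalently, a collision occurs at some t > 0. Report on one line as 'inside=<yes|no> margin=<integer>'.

d = (14, 2),  |d|² = 200;  R = 8+2 = 10,  c = 200−10² = 100
v_rel = (10, 1),  |v_rel|² = 101;  v_rel·d = (10)·(14) + (1)·(2) = 142
101·t² − 284·t + 100 = 0  ⇒  m = 142² − 101·100 = 10064
m = 10064 > 0,  v_rel·d = 142 > 0  ⇒  inside

inside=yes margin=10064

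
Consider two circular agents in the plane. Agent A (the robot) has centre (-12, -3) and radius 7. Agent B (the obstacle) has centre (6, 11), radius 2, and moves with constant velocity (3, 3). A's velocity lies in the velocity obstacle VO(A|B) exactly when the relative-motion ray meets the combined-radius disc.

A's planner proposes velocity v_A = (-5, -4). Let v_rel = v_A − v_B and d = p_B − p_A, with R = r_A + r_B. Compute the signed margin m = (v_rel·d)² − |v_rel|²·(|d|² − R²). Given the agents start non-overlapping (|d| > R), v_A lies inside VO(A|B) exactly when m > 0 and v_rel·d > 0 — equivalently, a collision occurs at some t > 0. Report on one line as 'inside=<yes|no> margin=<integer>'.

d = (18, 14),  |d|² = 520;  R = 7+2 = 9,  c = 520−9² = 439
v_rel = (-8, -7),  |v_rel|² = 113;  v_rel·d = (-8)·(18) + (-7)·(14) = -242
113·t² + 484·t + 439 = 0  ⇒  m = (-242)² − 113·439 = 8957
m = 8957 > 0,  v_rel·d = -242 < 0  ⇒  outside

inside=no margin=8957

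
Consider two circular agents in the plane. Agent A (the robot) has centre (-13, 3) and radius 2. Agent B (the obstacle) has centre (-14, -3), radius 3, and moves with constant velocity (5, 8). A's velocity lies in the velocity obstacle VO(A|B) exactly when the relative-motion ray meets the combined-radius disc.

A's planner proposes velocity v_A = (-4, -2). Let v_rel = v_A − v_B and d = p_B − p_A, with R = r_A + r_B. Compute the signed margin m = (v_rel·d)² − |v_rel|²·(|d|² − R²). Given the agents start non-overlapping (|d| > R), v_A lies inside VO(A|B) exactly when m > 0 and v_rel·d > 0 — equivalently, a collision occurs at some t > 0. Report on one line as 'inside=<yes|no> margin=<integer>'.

d = (-1, -6),  |d|² = 37;  R = 2+3 = 5,  c = 37−5² = 12
v_rel = (-9, -10),  |v_rel|² = 181;  v_rel·d = (-9)·(-1) + (-10)·(-6) = 69
181·t² − 138·t + 12 = 0  ⇒  m = 69² − 181·12 = 2589
m = 2589 > 0,  v_rel·d = 69 > 0  ⇒  inside

inside=yes margin=2589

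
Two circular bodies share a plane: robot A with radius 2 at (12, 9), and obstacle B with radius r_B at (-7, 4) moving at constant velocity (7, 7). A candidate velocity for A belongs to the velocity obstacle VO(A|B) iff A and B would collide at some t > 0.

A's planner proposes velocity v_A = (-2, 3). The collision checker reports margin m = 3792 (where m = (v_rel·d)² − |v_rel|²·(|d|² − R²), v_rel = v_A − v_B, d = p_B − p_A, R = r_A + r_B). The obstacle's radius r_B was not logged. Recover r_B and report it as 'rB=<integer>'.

m = 3792
d = (-19, -5);  v_rel = (-9, -4),  |v_rel|² = 97
v_rel×d = (-9)·(-5) − (-4)·(-19) = -31
since m = R²·97 − (-31)²:  R² = (961 + 3792) / 97 = 49
R = √49 = 7  ⇒  r_B = 7 − 2 = 5

rB=5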